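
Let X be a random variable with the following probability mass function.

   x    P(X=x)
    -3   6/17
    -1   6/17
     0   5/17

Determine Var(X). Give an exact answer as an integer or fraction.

E[X] = (6/17)·(-3) + (6/17)·(-1) + (5/17)·0 = -24/17
E[X²] = (6/17)·9 + (6/17)·1 + (5/17)·0 = 60/17
Var(X) = 60/17 − (-24/17)² = 444/289

444/289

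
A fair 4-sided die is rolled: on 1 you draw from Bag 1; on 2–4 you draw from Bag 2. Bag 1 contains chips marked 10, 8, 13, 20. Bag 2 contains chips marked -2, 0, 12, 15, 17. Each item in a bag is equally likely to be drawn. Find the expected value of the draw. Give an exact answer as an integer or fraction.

E[X | Bag 1] = (10 + 8 + 13 + 20)/4 = 51/4
E[X | Bag 2] = (-2 + 0 + 12 + 15 + 17)/5 = 42/5
E[X] = (1/4)·51/4 + (3/4)·42/5 = 759/80

759/80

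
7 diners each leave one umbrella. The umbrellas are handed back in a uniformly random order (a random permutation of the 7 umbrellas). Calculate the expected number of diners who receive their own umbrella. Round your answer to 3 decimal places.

Let Xᵢ = 1 if person i gets their own umbrella. For each i, P(Xᵢ=1) = 1/7.
By linearity of expectation, E[X₁+…+X_7] = 7·(1/7) = 1.
≈ 1.000

1.000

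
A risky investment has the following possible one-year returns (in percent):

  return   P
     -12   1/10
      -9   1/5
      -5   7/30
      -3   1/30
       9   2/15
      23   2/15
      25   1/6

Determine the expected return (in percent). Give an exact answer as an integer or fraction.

25/6

E[X] = (1/10)·(-12) + (1/5)·(-9) + (7/30)·(-5) + (1/30)·(-3) + (2/15)·9 + (2/15)·23 + (1/6)·25
     = 25/6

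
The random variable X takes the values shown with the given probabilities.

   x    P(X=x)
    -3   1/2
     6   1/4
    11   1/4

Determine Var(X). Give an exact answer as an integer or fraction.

E[X] = (1/2)·(-3) + (1/4)·6 + (1/4)·11 = 11/4
E[X²] = (1/2)·9 + (1/4)·36 + (1/4)·121 = 175/4
Var(X) = 175/4 − (11/4)² = 579/16

579/16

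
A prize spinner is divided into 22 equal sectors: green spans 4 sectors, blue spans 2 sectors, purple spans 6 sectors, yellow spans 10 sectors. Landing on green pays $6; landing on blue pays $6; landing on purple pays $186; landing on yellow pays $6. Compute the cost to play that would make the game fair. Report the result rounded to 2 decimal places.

$55.09

E[payout] = (4/22)·6 + (2/22)·6 + (6/22)·186 + (10/22)·6 = 606/11
Fair fee = E[payout] = 606/11 ≈ $55.09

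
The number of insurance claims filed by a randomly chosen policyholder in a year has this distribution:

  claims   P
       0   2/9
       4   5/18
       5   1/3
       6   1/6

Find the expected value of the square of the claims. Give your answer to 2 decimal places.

E[X²] = (2/9)·0 + (5/18)·16 + (1/3)·25 + (1/6)·36
     = 169/9 ≈ 18.78

18.78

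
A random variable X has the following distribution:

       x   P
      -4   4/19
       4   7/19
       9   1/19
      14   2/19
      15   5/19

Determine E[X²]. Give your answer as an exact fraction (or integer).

E[X²] = (4/19)·16 + (7/19)·16 + (1/19)·81 + (2/19)·196 + (5/19)·225
     = 1774/19

1774/19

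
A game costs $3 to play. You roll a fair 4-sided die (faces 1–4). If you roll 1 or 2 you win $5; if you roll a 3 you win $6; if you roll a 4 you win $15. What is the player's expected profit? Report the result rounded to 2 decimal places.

$4.75

E[payout] = (1/2)·5 + (1/4)·6 + (1/4)·15 = 31/4
Expected profit = 31/4 − 3 = 19/4 ≈ $4.75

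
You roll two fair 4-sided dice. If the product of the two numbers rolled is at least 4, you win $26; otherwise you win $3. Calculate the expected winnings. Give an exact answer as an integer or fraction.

E[payout] = (5/16)·3 + (11/16)·26 = 301/16

301/16 dollars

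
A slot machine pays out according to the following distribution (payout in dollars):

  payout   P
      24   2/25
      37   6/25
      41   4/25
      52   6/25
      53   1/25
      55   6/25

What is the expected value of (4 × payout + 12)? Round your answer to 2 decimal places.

192.64

E[4x+12] = (2/25)·108 + (6/25)·160 + (4/25)·176 + (6/25)·220 + (1/25)·224 + (6/25)·232
     = 4816/25 ≈ 192.64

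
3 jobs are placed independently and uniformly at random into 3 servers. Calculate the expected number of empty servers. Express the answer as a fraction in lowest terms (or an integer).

Let Xⱼ=1 if server j is empty. P(Xⱼ=1) = ((3-1)/3)^3 = 8/27.
By linearity, E[#empty] = 3·8/27 = 8/9.

8/9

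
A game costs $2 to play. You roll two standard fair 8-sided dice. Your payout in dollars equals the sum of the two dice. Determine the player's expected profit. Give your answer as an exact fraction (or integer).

Distribution of the sum of the two dice: 2 w.p. 1/64, 3 w.p. 1/32, 4 w.p. 3/64, 5 w.p. 1/16, 6 w.p. 5/64, 7 w.p. 3/32, …
E[payout] = (1/64)·2 + (1/32)·3 + (3/64)·4 + (1/16)·5 + (5/64)·6 + (3/32)·7 + (7/64)·8 + (1/8)·9 + (7/64)·10 + (3/32)·11 + (5/64)·12 + (1/16)·13 + (3/64)·14 + (1/32)·15 + (1/64)·16 = 9
Expected profit = 9 − 2 = 7

$7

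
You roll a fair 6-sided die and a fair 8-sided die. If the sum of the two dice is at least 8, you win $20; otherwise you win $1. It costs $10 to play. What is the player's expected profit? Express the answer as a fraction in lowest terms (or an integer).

27/16 dollars

E[payout] = (7/16)·1 + (9/16)·20 = 187/16
Expected profit = 187/16 − 10 = 27/16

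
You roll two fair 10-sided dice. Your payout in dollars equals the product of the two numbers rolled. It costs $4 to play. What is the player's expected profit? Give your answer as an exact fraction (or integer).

105/4 dollars

Distribution of the product of the two numbers rolled: 1 w.p. 1/100, 2 w.p. 1/50, 3 w.p. 1/50, 4 w.p. 3/100, 5 w.p. 1/50, 6 w.p. 1/25, …
E[payout] = (1/100)·1 + (1/50)·2 + (1/50)·3 + (3/100)·4 + (1/50)·5 + (1/25)·6 + (1/50)·7 + (1/25)·8 + (3/100)·9 + (1/25)·10 + (1/25)·12 + (1/50)·14 + (1/50)·15 + (3/100)·16 + (1/25)·18 + (1/25)·20 + (1/50)·21 + (1/25)·24 + (1/100)·25 + (1/50)·27 + (1/50)·28 + (1/25)·30 + (1/50)·32 + (1/50)·35 + (3/100)·36 + (1/25)·40 + (1/50)·42 + (1/50)·45 + (1/50)·48 + (1/100)·49 + (1/50)·50 + (1/50)·54 + (1/50)·56 + (1/50)·60 + (1/50)·63 + (1/100)·64 + (1/50)·70 + (1/50)·72 + (1/50)·80 + (1/100)·81 + (1/50)·90 + (1/100)·100 = 121/4
Expected profit = 121/4 − 4 = 105/4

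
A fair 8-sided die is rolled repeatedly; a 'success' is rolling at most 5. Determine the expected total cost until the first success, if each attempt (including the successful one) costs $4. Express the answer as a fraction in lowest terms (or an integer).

32/5 dollars

E[#attempts] = 1/p = 8/5; E[cost] = 4·8/5 = 32/5.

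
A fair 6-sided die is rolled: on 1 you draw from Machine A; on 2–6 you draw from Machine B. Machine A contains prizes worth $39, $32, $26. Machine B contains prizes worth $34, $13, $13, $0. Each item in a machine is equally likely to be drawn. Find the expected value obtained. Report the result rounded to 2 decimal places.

E[X | Machine A] = (39 + 32 + 26)/3 = 97/3
E[X | Machine B] = (34 + 13 + 13 + 0)/4 = 15
E[X] = (1/6)·97/3 + (5/6)·15 = 161/9 ≈ 17.89

$17.89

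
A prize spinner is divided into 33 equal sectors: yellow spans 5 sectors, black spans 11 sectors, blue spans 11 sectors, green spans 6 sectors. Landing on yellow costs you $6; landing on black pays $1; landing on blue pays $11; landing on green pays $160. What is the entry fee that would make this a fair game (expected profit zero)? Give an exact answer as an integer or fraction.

E[payout] = (5/33)·(-6) + (11/33)·1 + (11/33)·11 + (6/33)·160 = 354/11
Fair fee = E[payout] = 354/11

354/11 dollars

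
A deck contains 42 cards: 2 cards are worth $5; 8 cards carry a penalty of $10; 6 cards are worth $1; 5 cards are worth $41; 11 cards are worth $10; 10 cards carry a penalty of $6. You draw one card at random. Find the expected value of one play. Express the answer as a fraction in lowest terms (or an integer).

E[payout] = (2/42)·5 + (8/42)·(-10) + (6/42)·1 + (5/42)·41 + (11/42)·10 + (10/42)·(-6) = 191/42

191/42 dollars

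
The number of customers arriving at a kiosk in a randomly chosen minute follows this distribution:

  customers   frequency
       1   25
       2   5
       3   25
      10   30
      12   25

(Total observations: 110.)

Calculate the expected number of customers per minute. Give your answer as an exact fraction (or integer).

71/11

Total = 110, so P(customers=1) = 25/110, etc.
E[X] = (5/22)·1 + (1/22)·2 + (5/22)·3 + (3/11)·10 + (5/22)·12
     = 71/11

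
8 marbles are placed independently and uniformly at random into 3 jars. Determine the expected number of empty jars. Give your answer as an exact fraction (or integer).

Let Xⱼ=1 if jar j is empty. P(Xⱼ=1) = ((3-1)/3)^8 = 256/6561.
By linearity, E[#empty] = 3·256/6561 = 256/2187.

256/2187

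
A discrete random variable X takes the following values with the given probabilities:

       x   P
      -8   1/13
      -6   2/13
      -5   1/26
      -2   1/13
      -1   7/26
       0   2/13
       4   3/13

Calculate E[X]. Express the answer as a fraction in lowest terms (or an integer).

E[X] = (1/13)·(-8) + (2/13)·(-6) + (1/26)·(-5) + (1/13)·(-2) + (7/26)·(-1) + (2/13)·0 + (3/13)·4
     = -16/13

-16/13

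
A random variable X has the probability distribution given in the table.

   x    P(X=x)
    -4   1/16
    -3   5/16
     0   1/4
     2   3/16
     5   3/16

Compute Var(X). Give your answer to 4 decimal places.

E[X] = (1/16)·(-4) + (5/16)·(-3) + (1/4)·0 + (3/16)·2 + (3/16)·5 = 1/8
E[X²] = (1/16)·16 + (5/16)·9 + (1/4)·0 + (3/16)·4 + (3/16)·25 = 37/4
Var(X) = 37/4 − (1/8)² = 591/64 ≈ 9.2344

9.2344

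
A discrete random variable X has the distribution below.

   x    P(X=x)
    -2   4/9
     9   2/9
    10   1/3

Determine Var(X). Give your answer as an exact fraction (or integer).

2702/81

E[X] = (4/9)·(-2) + (2/9)·9 + (1/3)·10 = 40/9
E[X²] = (4/9)·4 + (2/9)·81 + (1/3)·100 = 478/9
Var(X) = 478/9 − (40/9)² = 2702/81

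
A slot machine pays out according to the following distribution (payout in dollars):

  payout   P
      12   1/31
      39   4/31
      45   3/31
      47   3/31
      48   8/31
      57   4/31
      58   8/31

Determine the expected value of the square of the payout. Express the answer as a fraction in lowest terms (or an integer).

E[X²] = (1/31)·144 + (4/31)·1521 + (3/31)·2025 + (3/31)·2209 + (8/31)·2304 + (4/31)·3249 + (8/31)·3364
     = 77270/31

77270/31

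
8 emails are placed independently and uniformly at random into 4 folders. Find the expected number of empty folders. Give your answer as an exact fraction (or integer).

Let Xⱼ=1 if folder j is empty. P(Xⱼ=1) = ((4-1)/4)^8 = 6561/65536.
By linearity, E[#empty] = 4·6561/65536 = 6561/16384.

6561/16384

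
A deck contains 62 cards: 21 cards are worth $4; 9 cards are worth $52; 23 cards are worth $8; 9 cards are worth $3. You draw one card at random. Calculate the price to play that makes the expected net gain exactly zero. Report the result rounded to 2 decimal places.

E[payout] = (21/62)·4 + (9/62)·52 + (23/62)·8 + (9/62)·3 = 763/62
Fair fee = E[payout] = 763/62 ≈ $12.31

$12.31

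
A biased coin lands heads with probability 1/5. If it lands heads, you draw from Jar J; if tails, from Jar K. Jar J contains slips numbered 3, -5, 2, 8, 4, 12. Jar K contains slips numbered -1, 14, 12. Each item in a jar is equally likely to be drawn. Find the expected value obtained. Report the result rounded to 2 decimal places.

7.47

E[X | Jar J] = (3 − 5 + 2 + 8 + 4 + 12)/6 = 4
E[X | Jar K] = (-1 + 14 + 12)/3 = 25/3
E[X] = (1/5)·4 + (4/5)·25/3 = 112/15 ≈ 7.47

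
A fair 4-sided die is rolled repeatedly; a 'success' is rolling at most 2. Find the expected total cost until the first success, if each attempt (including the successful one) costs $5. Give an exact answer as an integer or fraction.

$10

E[#attempts] = 1/p = 2; E[cost] = 5·2 = 10.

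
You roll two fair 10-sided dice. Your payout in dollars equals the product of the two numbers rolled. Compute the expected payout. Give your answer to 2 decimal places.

Distribution of the product of the two numbers rolled: 1 w.p. 1/100, 2 w.p. 1/50, 3 w.p. 1/50, 4 w.p. 3/100, 5 w.p. 1/50, 6 w.p. 1/25, …
E[payout] = (1/100)·1 + (1/50)·2 + (1/50)·3 + (3/100)·4 + (1/50)·5 + (1/25)·6 + (1/50)·7 + (1/25)·8 + (3/100)·9 + (1/25)·10 + (1/25)·12 + (1/50)·14 + (1/50)·15 + (3/100)·16 + (1/25)·18 + (1/25)·20 + (1/50)·21 + (1/25)·24 + (1/100)·25 + (1/50)·27 + (1/50)·28 + (1/25)·30 + (1/50)·32 + (1/50)·35 + (3/100)·36 + (1/25)·40 + (1/50)·42 + (1/50)·45 + (1/50)·48 + (1/100)·49 + (1/50)·50 + (1/50)·54 + (1/50)·56 + (1/50)·60 + (1/50)·63 + (1/100)·64 + (1/50)·70 + (1/50)·72 + (1/50)·80 + (1/100)·81 + (1/50)·90 + (1/100)·100 = 121/4
≈ $30.25

$30.25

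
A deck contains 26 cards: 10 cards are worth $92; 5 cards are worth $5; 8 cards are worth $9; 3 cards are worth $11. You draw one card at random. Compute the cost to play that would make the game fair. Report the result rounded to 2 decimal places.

E[payout] = (10/26)·92 + (5/26)·5 + (8/26)·9 + (3/26)·11 = 525/13
Fair fee = E[payout] = 525/13 ≈ $40.38

$40.38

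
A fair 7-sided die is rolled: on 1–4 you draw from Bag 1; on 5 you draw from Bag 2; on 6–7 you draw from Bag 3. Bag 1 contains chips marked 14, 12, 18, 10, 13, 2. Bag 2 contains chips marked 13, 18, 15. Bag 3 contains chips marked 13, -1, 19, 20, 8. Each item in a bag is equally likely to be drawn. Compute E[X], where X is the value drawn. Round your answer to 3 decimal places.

E[X | Bag 1] = (14 + 12 + 18 + 10 + 13 + 2)/6 = 23/2
E[X | Bag 2] = (13 + 18 + 15)/3 = 46/3
E[X | Bag 3] = (13 − 1 + 19 + 20 + 8)/5 = 59/5
E[X] = (4/7)·23/2 + (1/7)·46/3 + (2/7)·59/5 = 182/15 ≈ 12.133

12.133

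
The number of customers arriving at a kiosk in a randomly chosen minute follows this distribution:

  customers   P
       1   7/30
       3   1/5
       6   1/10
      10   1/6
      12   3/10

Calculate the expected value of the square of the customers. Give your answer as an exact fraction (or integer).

E[X²] = (7/30)·1 + (1/5)·9 + (1/10)·36 + (1/6)·100 + (3/10)·144
     = 131/2

131/2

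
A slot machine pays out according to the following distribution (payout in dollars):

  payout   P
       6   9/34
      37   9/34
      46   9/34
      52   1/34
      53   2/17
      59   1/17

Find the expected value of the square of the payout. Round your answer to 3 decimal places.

E[X²] = (9/34)·36 + (9/34)·1369 + (9/34)·2116 + (1/34)·2704 + (2/17)·2809 + (1/17)·3481
     = 52591/34 ≈ 1546.794

1546.794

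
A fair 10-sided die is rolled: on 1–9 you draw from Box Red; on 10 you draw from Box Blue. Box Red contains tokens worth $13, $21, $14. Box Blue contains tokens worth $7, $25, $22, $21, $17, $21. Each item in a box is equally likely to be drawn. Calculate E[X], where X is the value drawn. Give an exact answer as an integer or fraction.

E[X | Box Red] = (13 + 21 + 14)/3 = 16
E[X | Box Blue] = (7 + 25 + 22 + 21 + 17 + 21)/6 = 113/6
E[X] = (9/10)·16 + (1/10)·113/6 = 977/60

977/60 dollars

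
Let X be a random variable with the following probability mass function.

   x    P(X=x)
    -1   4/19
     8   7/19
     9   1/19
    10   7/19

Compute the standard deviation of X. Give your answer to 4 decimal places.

4.1662

E[X] = 131/19, E[X²] = 1233/19
Var(X) = E[X²] − (E[X])² = 1233/19 − 17161/361 = 6266/361
SD(X) = √(6266/361) ≈ 4.1662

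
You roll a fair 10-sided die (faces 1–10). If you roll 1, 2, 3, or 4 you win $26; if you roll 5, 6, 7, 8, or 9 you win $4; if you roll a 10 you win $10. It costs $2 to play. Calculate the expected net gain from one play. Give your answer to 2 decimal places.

E[payout] = (1/2)·4 + (1/10)·10 + (2/5)·26 = 67/5
Expected profit = 67/5 − 2 = 57/5 ≈ $11.40

$11.40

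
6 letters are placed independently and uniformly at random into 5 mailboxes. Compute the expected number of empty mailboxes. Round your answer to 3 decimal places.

Let Xⱼ=1 if mailbox j is empty. P(Xⱼ=1) = ((5-1)/5)^6 = 4096/15625.
By linearity, E[#empty] = 5·4096/15625 = 4096/3125.
≈ 1.311

1.311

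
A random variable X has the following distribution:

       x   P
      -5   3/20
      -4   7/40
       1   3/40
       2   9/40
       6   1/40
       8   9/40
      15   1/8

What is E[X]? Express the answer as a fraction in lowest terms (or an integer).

29/10

E[X] = (3/20)·(-5) + (7/40)·(-4) + (3/40)·1 + (9/40)·2 + (1/40)·6 + (9/40)·8 + (1/8)·15
     = 29/10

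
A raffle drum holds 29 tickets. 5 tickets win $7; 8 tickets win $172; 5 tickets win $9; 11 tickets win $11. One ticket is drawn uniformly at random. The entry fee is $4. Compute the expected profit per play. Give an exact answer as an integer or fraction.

E[payout] = (5/29)·7 + (8/29)·172 + (5/29)·9 + (11/29)·11 = 1577/29
Expected profit = 1577/29 − 4 = 1461/29

1461/29 dollars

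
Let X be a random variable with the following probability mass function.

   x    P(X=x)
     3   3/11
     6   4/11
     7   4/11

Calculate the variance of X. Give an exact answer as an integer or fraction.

316/121

E[X] = (3/11)·3 + (4/11)·6 + (4/11)·7 = 61/11
E[X²] = (3/11)·9 + (4/11)·36 + (4/11)·49 = 367/11
Var(X) = 367/11 − (61/11)² = 316/121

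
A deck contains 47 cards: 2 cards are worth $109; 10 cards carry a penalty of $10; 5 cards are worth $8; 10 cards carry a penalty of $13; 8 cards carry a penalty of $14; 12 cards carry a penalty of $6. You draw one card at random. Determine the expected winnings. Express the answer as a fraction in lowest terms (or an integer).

-156/47 dollars

E[payout] = (2/47)·109 + (10/47)·(-10) + (5/47)·8 + (10/47)·(-13) + (8/47)·(-14) + (12/47)·(-6) = -156/47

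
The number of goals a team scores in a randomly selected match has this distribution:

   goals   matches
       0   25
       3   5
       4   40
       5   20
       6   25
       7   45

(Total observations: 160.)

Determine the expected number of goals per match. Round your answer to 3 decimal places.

4.625

Total = 160, so P(goals=0) = 25/160, etc.
E[X] = (5/32)·0 + (1/32)·3 + (1/4)·4 + (1/8)·5 + (5/32)·6 + (9/32)·7
     = 37/8 ≈ 4.625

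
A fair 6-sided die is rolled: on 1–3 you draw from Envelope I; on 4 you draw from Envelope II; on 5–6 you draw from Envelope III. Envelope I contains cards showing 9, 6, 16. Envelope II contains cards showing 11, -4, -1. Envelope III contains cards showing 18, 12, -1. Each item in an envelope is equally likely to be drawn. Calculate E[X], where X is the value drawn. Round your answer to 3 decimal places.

E[X | Envelope I] = (9 + 6 + 16)/3 = 31/3
E[X | Envelope II] = (11 − 4 − 1)/3 = 2
E[X | Envelope III] = (18 + 12 − 1)/3 = 29/3
E[X] = (1/2)·31/3 + (1/6)·2 + (1/3)·29/3 = 157/18 ≈ 8.722

8.722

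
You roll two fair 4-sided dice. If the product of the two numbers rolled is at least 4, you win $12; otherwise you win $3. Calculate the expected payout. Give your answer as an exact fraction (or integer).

E[payout] = (5/16)·3 + (11/16)·12 = 147/16

147/16 dollars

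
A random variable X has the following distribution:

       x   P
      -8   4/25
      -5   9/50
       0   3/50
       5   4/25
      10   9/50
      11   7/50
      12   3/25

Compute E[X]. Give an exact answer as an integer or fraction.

17/5

E[X] = (4/25)·(-8) + (9/50)·(-5) + (3/50)·0 + (4/25)·5 + (9/50)·10 + (7/50)·11 + (3/25)·12
     = 17/5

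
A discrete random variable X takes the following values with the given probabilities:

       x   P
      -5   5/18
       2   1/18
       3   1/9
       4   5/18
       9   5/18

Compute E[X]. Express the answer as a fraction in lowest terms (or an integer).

8/3

E[X] = (5/18)·(-5) + (1/18)·2 + (1/9)·3 + (5/18)·4 + (5/18)·9
     = 8/3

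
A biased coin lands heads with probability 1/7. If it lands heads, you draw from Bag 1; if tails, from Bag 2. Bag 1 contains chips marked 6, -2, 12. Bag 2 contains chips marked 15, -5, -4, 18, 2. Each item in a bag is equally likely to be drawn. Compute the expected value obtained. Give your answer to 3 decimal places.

E[X | Bag 1] = (6 − 2 + 12)/3 = 16/3
E[X | Bag 2] = (15 − 5 − 4 + 18 + 2)/5 = 26/5
E[X] = (1/7)·16/3 + (6/7)·26/5 = 548/105 ≈ 5.219

5.219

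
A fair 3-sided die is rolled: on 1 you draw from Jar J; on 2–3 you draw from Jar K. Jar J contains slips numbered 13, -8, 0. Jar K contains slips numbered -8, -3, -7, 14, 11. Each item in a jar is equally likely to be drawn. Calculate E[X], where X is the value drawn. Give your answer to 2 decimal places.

1.49

E[X | Jar J] = (13 − 8 + 0)/3 = 5/3
E[X | Jar K] = (-8 − 3 − 7 + 14 + 11)/5 = 7/5
E[X] = (1/3)·5/3 + (2/3)·7/5 = 67/45 ≈ 1.49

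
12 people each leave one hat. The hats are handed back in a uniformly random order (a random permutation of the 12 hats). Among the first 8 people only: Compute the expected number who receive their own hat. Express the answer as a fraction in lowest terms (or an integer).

Let Xᵢ = 1 if person i gets their own hat. For each i, P(Xᵢ=1) = 1/12.
By linearity of expectation, E[X₁+…+X_8] = 8·(1/12) = 2/3.

2/3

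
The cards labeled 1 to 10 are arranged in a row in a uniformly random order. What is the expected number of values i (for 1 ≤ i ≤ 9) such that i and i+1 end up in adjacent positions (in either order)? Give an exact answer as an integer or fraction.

9/5

For each i ∈ {1,…,9}, let Xᵢ = 1 if i and i+1 are adjacent. P(Xᵢ=1) = 2·(10−1)!/10! = 2/10.
By linearity, E[ΣXᵢ] = (9)·(2/10) = 9/5.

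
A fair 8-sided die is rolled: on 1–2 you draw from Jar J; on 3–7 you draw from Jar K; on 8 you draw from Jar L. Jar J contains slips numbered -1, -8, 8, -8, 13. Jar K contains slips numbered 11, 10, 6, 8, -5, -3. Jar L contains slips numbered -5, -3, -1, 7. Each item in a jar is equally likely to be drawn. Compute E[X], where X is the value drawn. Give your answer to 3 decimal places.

2.950

E[X | Jar J] = (-1 − 8 + 8 − 8 + 13)/5 = 4/5
E[X | Jar K] = (11 + 10 + 6 + 8 − 5 − 3)/6 = 9/2
E[X | Jar L] = (-5 − 3 − 1 + 7)/4 = -1/2
E[X] = (1/4)·4/5 + (5/8)·9/2 + (1/8)·(-1/2) = 59/20 ≈ 2.950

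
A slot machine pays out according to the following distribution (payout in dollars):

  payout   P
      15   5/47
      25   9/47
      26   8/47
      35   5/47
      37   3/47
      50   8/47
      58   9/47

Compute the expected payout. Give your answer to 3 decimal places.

$36.511

E[X] = (5/47)·15 + (9/47)·25 + (8/47)·26 + (5/47)·35 + (3/47)·37 + (8/47)·50 + (9/47)·58
     = 1716/47 ≈ 36.511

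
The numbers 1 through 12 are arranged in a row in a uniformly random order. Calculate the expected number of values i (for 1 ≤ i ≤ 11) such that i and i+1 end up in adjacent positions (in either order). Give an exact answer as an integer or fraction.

11/6

For each i ∈ {1,…,11}, let Xᵢ = 1 if i and i+1 are adjacent. P(Xᵢ=1) = 2·(12−1)!/12! = 2/12.
By linearity, E[ΣXᵢ] = (11)·(2/12) = 11/6.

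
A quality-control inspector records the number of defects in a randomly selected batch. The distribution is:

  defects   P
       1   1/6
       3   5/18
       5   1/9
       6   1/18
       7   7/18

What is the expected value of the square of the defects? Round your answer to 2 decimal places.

26.50

E[X²] = (1/6)·1 + (5/18)·9 + (1/9)·25 + (1/18)·36 + (7/18)·49
     = 53/2 ≈ 26.50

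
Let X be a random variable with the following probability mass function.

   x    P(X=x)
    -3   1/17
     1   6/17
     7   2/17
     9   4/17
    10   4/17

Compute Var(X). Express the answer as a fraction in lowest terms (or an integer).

E[X] = (1/17)·(-3) + (6/17)·1 + (2/17)·7 + (4/17)·9 + (4/17)·10 = 93/17
E[X²] = (1/17)·9 + (6/17)·1 + (2/17)·49 + (4/17)·81 + (4/17)·100 = 837/17
Var(X) = 837/17 − (93/17)² = 5580/289

5580/289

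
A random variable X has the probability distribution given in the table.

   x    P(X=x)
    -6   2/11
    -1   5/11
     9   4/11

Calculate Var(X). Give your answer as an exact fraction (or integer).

E[X] = (2/11)·(-6) + (5/11)·(-1) + (4/11)·9 = 19/11
E[X²] = (2/11)·36 + (5/11)·1 + (4/11)·81 = 401/11
Var(X) = 401/11 − (19/11)² = 4050/121

4050/121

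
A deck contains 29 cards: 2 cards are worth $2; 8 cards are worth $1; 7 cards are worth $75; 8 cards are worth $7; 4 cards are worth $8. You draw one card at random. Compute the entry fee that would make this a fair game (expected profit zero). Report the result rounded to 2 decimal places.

E[payout] = (2/29)·2 + (8/29)·1 + (7/29)·75 + (8/29)·7 + (4/29)·8 = 625/29
Fair fee = E[payout] = 625/29 ≈ $21.55

$21.55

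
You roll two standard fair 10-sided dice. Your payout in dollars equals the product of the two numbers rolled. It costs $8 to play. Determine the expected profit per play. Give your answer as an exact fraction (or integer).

89/4 dollars

Distribution of the product of the two numbers rolled: 1 w.p. 1/100, 2 w.p. 1/50, 3 w.p. 1/50, 4 w.p. 3/100, 5 w.p. 1/50, 6 w.p. 1/25, …
E[payout] = (1/100)·1 + (1/50)·2 + (1/50)·3 + (3/100)·4 + (1/50)·5 + (1/25)·6 + (1/50)·7 + (1/25)·8 + (3/100)·9 + (1/25)·10 + (1/25)·12 + (1/50)·14 + (1/50)·15 + (3/100)·16 + (1/25)·18 + (1/25)·20 + (1/50)·21 + (1/25)·24 + (1/100)·25 + (1/50)·27 + (1/50)·28 + (1/25)·30 + (1/50)·32 + (1/50)·35 + (3/100)·36 + (1/25)·40 + (1/50)·42 + (1/50)·45 + (1/50)·48 + (1/100)·49 + (1/50)·50 + (1/50)·54 + (1/50)·56 + (1/50)·60 + (1/50)·63 + (1/100)·64 + (1/50)·70 + (1/50)·72 + (1/50)·80 + (1/100)·81 + (1/50)·90 + (1/100)·100 = 121/4
Expected profit = 121/4 − 8 = 89/4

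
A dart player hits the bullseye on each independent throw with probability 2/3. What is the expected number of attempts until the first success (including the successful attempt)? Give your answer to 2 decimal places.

For a geometric distribution, E[trials] = 1/p = 1/(2/3) = 3/2.
≈ 1.50

1.50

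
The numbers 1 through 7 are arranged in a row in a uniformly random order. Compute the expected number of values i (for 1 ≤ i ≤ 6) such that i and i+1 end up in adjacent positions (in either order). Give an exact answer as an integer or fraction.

For each i ∈ {1,…,6}, let Xᵢ = 1 if i and i+1 are adjacent. P(Xᵢ=1) = 2·(7−1)!/7! = 2/7.
By linearity, E[ΣXᵢ] = (6)·(2/7) = 12/7.

12/7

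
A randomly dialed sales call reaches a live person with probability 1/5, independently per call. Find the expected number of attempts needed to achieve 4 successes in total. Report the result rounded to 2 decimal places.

20.00

By linearity (sum of 4 independent geometric waits), E[trials] = 4/p = 4/(1/5) = 20.
≈ 20.00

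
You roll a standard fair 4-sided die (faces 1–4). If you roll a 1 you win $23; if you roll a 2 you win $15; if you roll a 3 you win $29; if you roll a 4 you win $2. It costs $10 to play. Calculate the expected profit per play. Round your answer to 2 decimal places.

$7.25

E[payout] = (1/4)·2 + (1/4)·15 + (1/4)·23 + (1/4)·29 = 69/4
Expected profit = 69/4 − 10 = 29/4 ≈ $7.25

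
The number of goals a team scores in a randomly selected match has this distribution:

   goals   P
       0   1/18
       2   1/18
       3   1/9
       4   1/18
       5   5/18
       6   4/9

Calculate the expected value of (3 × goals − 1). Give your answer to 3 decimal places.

E[3x-1] = (1/18)·(-1) + (1/18)·5 + (1/9)·8 + (1/18)·11 + (5/18)·14 + (4/9)·17
     = 79/6 ≈ 13.167

13.167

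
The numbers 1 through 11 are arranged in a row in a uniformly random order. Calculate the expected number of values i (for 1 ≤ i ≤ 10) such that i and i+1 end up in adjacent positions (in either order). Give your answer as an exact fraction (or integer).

For each i ∈ {1,…,10}, let Xᵢ = 1 if i and i+1 are adjacent. P(Xᵢ=1) = 2·(11−1)!/11! = 2/11.
By linearity, E[ΣXᵢ] = (10)·(2/11) = 20/11.

20/11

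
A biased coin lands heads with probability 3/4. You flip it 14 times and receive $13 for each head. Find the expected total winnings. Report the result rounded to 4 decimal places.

E[#heads] = 14·3/4 = 21/2 (linearity over flips).
E[winnings] = 13·21/2 = 273/2.
≈ 136.5000

$136.5000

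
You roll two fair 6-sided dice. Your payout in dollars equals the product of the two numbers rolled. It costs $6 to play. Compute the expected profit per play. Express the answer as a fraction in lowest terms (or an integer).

25/4 dollars

Distribution of the product of the two numbers rolled: 1 w.p. 1/36, 2 w.p. 1/18, 3 w.p. 1/18, 4 w.p. 1/12, 5 w.p. 1/18, 6 w.p. 1/9, …
E[payout] = (1/36)·1 + (1/18)·2 + (1/18)·3 + (1/12)·4 + (1/18)·5 + (1/9)·6 + (1/18)·8 + (1/36)·9 + (1/18)·10 + (1/9)·12 + (1/18)·15 + (1/36)·16 + (1/18)·18 + (1/18)·20 + (1/18)·24 + (1/36)·25 + (1/18)·30 + (1/36)·36 = 49/4
Expected profit = 49/4 − 6 = 25/4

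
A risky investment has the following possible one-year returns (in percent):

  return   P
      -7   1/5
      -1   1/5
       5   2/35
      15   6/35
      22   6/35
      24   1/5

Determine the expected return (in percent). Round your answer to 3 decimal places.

9.829

E[X] = (1/5)·(-7) + (1/5)·(-1) + (2/35)·5 + (6/35)·15 + (6/35)·22 + (1/5)·24
     = 344/35 ≈ 9.829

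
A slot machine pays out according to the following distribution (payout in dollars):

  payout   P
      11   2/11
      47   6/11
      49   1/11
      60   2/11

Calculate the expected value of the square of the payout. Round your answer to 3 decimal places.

E[X²] = (2/11)·121 + (6/11)·2209 + (1/11)·2401 + (2/11)·3600
     = 23097/11 ≈ 2099.727

2099.727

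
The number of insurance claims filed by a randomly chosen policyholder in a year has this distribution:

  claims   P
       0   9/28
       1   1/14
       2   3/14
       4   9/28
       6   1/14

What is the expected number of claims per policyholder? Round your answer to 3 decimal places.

2.214

E[X] = (9/28)·0 + (1/14)·1 + (3/14)·2 + (9/28)·4 + (1/14)·6
     = 31/14 ≈ 2.214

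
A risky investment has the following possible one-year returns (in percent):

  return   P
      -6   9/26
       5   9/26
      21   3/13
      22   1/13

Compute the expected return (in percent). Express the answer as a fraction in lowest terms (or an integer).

161/26

E[X] = (9/26)·(-6) + (9/26)·5 + (3/13)·21 + (1/13)·22
     = 161/26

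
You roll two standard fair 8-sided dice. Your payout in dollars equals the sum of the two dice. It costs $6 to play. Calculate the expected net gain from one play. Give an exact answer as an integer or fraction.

$3

Distribution of the sum of the two dice: 2 w.p. 1/64, 3 w.p. 1/32, 4 w.p. 3/64, 5 w.p. 1/16, 6 w.p. 5/64, 7 w.p. 3/32, …
E[payout] = (1/64)·2 + (1/32)·3 + (3/64)·4 + (1/16)·5 + (5/64)·6 + (3/32)·7 + (7/64)·8 + (1/8)·9 + (7/64)·10 + (3/32)·11 + (5/64)·12 + (1/16)·13 + (3/64)·14 + (1/32)·15 + (1/64)·16 = 9
Expected profit = 9 − 6 = 3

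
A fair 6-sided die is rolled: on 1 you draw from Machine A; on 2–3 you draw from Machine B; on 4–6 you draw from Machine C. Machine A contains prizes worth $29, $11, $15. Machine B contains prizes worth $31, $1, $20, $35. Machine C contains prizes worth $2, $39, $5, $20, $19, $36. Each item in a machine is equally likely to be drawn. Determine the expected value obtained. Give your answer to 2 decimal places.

$20.39

E[X | Machine A] = (29 + 11 + 15)/3 = 55/3
E[X | Machine B] = (31 + 1 + 20 + 35)/4 = 87/4
E[X | Machine C] = (2 + 39 + 5 + 20 + 19 + 36)/6 = 121/6
E[X] = (1/6)·55/3 + (1/3)·87/4 + (1/2)·121/6 = 367/18 ≈ 20.39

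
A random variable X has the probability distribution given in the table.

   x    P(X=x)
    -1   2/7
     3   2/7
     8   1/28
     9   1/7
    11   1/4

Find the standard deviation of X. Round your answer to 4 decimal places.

4.7984

E[X] = 137/28, E[X²] = 1315/28
Var(X) = E[X²] − (E[X])² = 1315/28 − 18769/784 = 18051/784
SD(X) = √(18051/784) ≈ 4.7984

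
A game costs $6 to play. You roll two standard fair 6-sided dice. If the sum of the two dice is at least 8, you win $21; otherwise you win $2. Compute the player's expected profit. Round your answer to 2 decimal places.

$3.92

E[payout] = (7/12)·2 + (5/12)·21 = 119/12
Expected profit = 119/12 − 6 = 47/12 ≈ $3.92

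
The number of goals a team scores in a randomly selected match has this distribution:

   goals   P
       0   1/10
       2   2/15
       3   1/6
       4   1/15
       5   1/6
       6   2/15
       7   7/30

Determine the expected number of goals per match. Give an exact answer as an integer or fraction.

E[X] = (1/10)·0 + (2/15)·2 + (1/6)·3 + (1/15)·4 + (1/6)·5 + (2/15)·6 + (7/30)·7
     = 43/10

43/10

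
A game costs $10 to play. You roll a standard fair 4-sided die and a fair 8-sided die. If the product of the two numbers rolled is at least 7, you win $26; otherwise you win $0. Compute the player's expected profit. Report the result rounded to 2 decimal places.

$6.25

E[payout] = (3/8)·0 + (5/8)·26 = 65/4
Expected profit = 65/4 − 10 = 25/4 ≈ $6.25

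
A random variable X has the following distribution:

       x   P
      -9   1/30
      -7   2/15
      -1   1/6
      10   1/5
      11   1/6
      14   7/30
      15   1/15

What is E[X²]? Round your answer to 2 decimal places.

E[X²] = (1/30)·81 + (2/15)·49 + (1/6)·1 + (1/5)·100 + (1/6)·121 + (7/30)·196 + (1/15)·225
     = 1103/10 ≈ 110.30

110.30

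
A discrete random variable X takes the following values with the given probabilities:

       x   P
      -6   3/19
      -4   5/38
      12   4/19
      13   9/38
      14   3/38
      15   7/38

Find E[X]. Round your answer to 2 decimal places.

E[X] = (3/19)·(-6) + (5/38)·(-4) + (4/19)·12 + (9/38)·13 + (3/38)·14 + (7/38)·15
     = 8 ≈ 8.00

8.00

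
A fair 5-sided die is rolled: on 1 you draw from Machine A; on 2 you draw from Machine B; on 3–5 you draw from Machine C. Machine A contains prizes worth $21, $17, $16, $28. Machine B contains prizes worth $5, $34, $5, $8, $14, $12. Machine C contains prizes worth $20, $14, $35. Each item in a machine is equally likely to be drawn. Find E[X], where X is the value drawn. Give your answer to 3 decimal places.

$20.500

E[X | Machine A] = (21 + 17 + 16 + 28)/4 = 41/2
E[X | Machine B] = (5 + 34 + 5 + 8 + 14 + 12)/6 = 13
E[X | Machine C] = (20 + 14 + 35)/3 = 23
E[X] = (1/5)·41/2 + (1/5)·13 + (3/5)·23 = 41/2 ≈ 20.500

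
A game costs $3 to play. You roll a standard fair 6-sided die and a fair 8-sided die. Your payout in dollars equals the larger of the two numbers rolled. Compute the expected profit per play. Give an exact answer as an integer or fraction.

107/48 dollars

Distribution of the larger of the two numbers rolled: 1 w.p. 1/48, 2 w.p. 1/16, 3 w.p. 5/48, 4 w.p. 7/48, 5 w.p. 3/16, 6 w.p. 11/48, …
E[payout] = (1/48)·1 + (1/16)·2 + (5/48)·3 + (7/48)·4 + (3/16)·5 + (11/48)·6 + (1/8)·7 + (1/8)·8 = 251/48
Expected profit = 251/48 − 3 = 107/48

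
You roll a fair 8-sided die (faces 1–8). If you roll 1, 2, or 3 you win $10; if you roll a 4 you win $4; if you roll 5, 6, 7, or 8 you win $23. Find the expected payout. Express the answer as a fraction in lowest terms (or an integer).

E[payout] = (1/8)·4 + (3/8)·10 + (1/2)·23 = 63/4

63/4 dollars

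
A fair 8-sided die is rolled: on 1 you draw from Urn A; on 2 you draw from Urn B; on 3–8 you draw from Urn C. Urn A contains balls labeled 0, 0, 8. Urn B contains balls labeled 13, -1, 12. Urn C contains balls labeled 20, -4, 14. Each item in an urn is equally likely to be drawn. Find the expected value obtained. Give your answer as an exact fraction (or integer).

53/6

E[X | Urn A] = (0 + 0 + 8)/3 = 8/3
E[X | Urn B] = (13 − 1 + 12)/3 = 8
E[X | Urn C] = (20 − 4 + 14)/3 = 10
E[X] = (1/8)·8/3 + (1/8)·8 + (3/4)·10 = 53/6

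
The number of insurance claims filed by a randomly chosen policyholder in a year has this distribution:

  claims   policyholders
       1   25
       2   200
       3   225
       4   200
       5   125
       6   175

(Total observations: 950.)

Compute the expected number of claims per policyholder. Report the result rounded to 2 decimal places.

3.76

Total = 950, so P(claims=1) = 25/950, etc.
E[X] = (1/38)·1 + (4/19)·2 + (9/38)·3 + (4/19)·4 + (5/38)·5 + (7/38)·6
     = 143/38 ≈ 3.76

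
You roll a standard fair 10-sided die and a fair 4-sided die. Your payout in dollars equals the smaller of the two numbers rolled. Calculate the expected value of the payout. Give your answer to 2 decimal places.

$2.25

Distribution of the smaller of the two numbers rolled: 1 w.p. 13/40, 2 w.p. 11/40, 3 w.p. 9/40, 4 w.p. 7/40
E[payout] = (13/40)·1 + (11/40)·2 + (9/40)·3 + (7/40)·4 = 9/4
≈ $2.25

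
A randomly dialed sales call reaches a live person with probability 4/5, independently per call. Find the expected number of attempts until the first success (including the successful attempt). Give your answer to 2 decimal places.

For a geometric distribution, E[trials] = 1/p = 1/(4/5) = 5/4.
≈ 1.25

1.25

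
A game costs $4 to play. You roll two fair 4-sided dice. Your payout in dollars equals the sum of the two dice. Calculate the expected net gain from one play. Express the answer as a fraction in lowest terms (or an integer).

Distribution of the sum of the two dice: 2 w.p. 1/16, 3 w.p. 1/8, 4 w.p. 3/16, 5 w.p. 1/4, 6 w.p. 3/16, 7 w.p. 1/8, …
E[payout] = (1/16)·2 + (1/8)·3 + (3/16)·4 + (1/4)·5 + (3/16)·6 + (1/8)·7 + (1/16)·8 = 5
Expected profit = 5 − 4 = 1

$1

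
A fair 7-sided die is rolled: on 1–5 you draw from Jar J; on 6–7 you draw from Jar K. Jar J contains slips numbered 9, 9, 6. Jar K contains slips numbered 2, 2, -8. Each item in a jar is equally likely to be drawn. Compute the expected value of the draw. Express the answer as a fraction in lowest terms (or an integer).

E[X | Jar J] = (9 + 9 + 6)/3 = 8
E[X | Jar K] = (2 + 2 − 8)/3 = -4/3
E[X] = (5/7)·8 + (2/7)·(-4/3) = 16/3

16/3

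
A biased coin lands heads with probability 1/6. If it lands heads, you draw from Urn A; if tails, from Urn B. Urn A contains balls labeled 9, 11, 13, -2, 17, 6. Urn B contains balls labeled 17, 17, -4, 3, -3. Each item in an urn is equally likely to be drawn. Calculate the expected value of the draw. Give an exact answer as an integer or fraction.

13/2

E[X | Urn A] = (9 + 11 + 13 − 2 + 17 + 6)/6 = 9
E[X | Urn B] = (17 + 17 − 4 + 3 − 3)/5 = 6
E[X] = (1/6)·9 + (5/6)·6 = 13/2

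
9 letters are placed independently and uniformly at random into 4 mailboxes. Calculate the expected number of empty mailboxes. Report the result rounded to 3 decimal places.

Let Xⱼ=1 if mailbox j is empty. P(Xⱼ=1) = ((4-1)/4)^9 = 19683/262144.
By linearity, E[#empty] = 4·19683/262144 = 19683/65536.
≈ 0.300

0.300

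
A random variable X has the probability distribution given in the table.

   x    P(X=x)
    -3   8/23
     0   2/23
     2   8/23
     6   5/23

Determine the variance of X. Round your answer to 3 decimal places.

11.433

E[X] = (8/23)·(-3) + (2/23)·0 + (8/23)·2 + (5/23)·6 = 22/23
E[X²] = (8/23)·9 + (2/23)·0 + (8/23)·4 + (5/23)·36 = 284/23
Var(X) = 284/23 − (22/23)² = 6048/529 ≈ 11.433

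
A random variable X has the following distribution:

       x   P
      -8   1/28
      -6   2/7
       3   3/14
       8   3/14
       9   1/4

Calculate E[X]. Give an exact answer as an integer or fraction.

73/28

E[X] = (1/28)·(-8) + (2/7)·(-6) + (3/14)·3 + (3/14)·8 + (1/4)·9
     = 73/28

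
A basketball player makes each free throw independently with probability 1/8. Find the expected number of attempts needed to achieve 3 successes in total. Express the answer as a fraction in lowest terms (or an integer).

24

By linearity (sum of 3 independent geometric waits), E[trials] = 3/p = 3/(1/8) = 24.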